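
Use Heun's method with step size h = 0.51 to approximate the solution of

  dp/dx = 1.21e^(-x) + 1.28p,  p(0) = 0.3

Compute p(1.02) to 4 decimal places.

Heun: k1 = f(x_n, p_n); k2 = f(x_n + h, p_n + h·k1); p_{n+1} = p_n + (h/2)·(k1 + k2).
x=0.000000, p=0.300000:
  k1 = f(0.000000, 0.300000) = 1.594000
  k2 = f(0.510000, 1.112940) = 2.151163
  p ← 0.300000 + (0.51/2)·(1.594000 + 2.151163) = 1.255017
x=0.510000, p=1.255017:
  k1 = f(0.510000, 1.255017) = 2.333021
  k2 = f(1.020000, 2.444857) = 3.565737
  p ← 1.255017 + (0.51/2)·(2.333021 + 3.565737) = 2.759200
p(1.02) ≈ 2.7592

2.7592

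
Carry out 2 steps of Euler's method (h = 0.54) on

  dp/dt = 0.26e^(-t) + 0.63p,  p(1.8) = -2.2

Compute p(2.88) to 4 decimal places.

Euler: p_{n+1} = p_n + h·f(t_n, p_n).
t=1.800000, p=-2.200000: f=-1.343022 → p ← -2.200000 + 0.54·(-1.343022) = -2.925232
t=2.340000, p=-2.925232: f=-1.817851 → p ← -2.925232 + 0.54·(-1.817851) = -3.906872
p(2.88) ≈ -3.9069

-3.9069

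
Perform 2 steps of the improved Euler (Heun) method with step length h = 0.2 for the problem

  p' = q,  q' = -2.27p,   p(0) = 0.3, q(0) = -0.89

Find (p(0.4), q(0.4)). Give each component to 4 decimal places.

Heun on (p,q): k1 = f(t_n, state_n); k2 = f(t_n + h, state_n + h·k1); state_{n+1} = state_n + (h/2)·(k1 + k2).
0.000000: (0.300000, -0.890000)
  k1 = (-0.890000, -0.681000)
  predictor → (0.122000, -1.026200)
  k2 = (-1.026200, -0.276940)
  → (0.108380, -0.985794)
0.200000: (0.108380, -0.985794)
  k1 = (-0.985794, -0.246023)
  predictor → (-0.088779, -1.034999)
  k2 = (-1.034999, 0.201528)
  → (-0.093699, -0.990243)
(p(0.4), q(0.4)) ≈ (-0.0937, -0.9902)

-0.0937, -0.9902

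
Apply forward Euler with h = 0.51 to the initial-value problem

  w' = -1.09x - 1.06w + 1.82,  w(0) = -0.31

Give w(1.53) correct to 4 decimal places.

Euler: w_{n+1} = w_n + h·f(x_n, w_n).
x=0.000000, w=-0.310000: f=2.148600 → w ← -0.310000 + 0.51·2.148600 = 0.785786
x=0.510000, w=0.785786: f=0.431167 → w ← 0.785786 + 0.51·0.431167 = 1.005681
x=1.020000, w=1.005681: f=-0.357822 → w ← 1.005681 + 0.51·(-0.357822) = 0.823192
w(1.53) ≈ 0.8232

0.8232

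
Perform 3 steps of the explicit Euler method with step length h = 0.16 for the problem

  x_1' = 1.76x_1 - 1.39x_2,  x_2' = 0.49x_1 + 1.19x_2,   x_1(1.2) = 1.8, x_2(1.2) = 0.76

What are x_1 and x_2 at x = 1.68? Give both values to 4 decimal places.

Euler on (x_1,x_2): x_1_{n+1} = x_1_n + h·x_1', x_2_{n+1} = x_2_n + h·x_2'.
1.200000: (1.800000, 0.760000); f=(2.111600, 1.786400) → (2.137856, 1.045824)
1.360000: (2.137856, 1.045824); f=(2.308931, 2.292080) → (2.507285, 1.412557)
1.520000: (2.507285, 1.412557); f=(2.449368, 2.909512) → (2.899184, 1.878079)
(x_1(1.68), x_2(1.68)) ≈ (2.8992, 1.8781)

2.8992, 1.8781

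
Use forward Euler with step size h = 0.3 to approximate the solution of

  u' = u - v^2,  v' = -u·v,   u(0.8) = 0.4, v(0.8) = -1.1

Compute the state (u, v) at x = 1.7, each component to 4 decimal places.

-0.3554, -0.9437

Euler on (u,v): u_{n+1} = u_n + h·u', v_{n+1} = v_n + h·v'.
0.800000: (0.400000, -1.100000); f=(-0.810000, 0.440000) → (0.157000, -0.968000)
1.100000: (0.157000, -0.968000); f=(-0.780024, 0.151976) → (-0.077007, -0.922407)
1.400000: (-0.077007, -0.922407); f=(-0.927842, -0.071032) → (-0.355360, -0.943717)
(u(1.7), v(1.7)) ≈ (-0.3554, -0.9437)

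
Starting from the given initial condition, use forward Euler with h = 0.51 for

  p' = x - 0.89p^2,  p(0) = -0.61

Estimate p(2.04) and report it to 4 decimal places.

Euler: p_{n+1} = p_n + h·f(x_n, p_n).
x=0.000000, p=-0.610000: f=-0.331169 → p ← -0.610000 + 0.51·(-0.331169) = -0.778896
x=0.510000, p=-0.778896: f=-0.029945 → p ← -0.778896 + 0.51·(-0.029945) = -0.794168
x=1.020000, p=-0.794168: f=0.458675 → p ← -0.794168 + 0.51·0.458675 = -0.560244
x=1.530000, p=-0.560244: f=1.250653 → p ← -0.560244 + 0.51·1.250653 = 0.077589
p(2.04) ≈ 0.0776

0.0776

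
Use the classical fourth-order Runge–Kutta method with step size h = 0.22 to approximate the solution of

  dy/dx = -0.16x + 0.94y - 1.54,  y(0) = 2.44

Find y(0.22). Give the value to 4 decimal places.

RK4: k1 = f(x_n, y_n); k2 = f(x_n + h/2, y_n + (h/2)·k1); k3 = f(x_n + h/2, y_n + (h/2)·k2); k4 = f(x_n + h, y_n + h·k3); y_{n+1} = y_n + (h/6)·(k1 + 2k2 + 2k3 + k4).
x=0.000000, y=2.440000:
  k1 = f(0.000000, 2.440000) = 0.753600
  k2 = f(0.110000, 2.522896) = 0.813922
  k3 = f(0.110000, 2.529531) = 0.820160
  k4 = f(0.220000, 2.620435) = 0.888009
  y ← 2.440000 + (0.22/6)·(k1 + 2k2 + 2k3 + k4) = 2.620025
y(0.22) ≈ 2.6200

2.6200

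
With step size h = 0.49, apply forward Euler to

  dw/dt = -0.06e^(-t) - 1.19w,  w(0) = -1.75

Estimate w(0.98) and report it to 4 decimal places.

-0.3344

Euler: w_{n+1} = w_n + h·f(t_n, w_n).
t=0.000000, w=-1.750000: f=2.022500 → w ← -1.750000 + 0.49·2.022500 = -0.758975
t=0.490000, w=-0.758975: f=0.866423 → w ← -0.758975 + 0.49·0.866423 = -0.334428
w(0.98) ≈ -0.3344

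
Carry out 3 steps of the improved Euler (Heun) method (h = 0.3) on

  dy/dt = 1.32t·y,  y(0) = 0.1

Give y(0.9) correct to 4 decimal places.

0.1692

Heun: k1 = f(t_n, y_n); k2 = f(t_n + h, y_n + h·k1); y_{n+1} = y_n + (h/2)·(k1 + k2).
t=0.000000, y=0.100000:
  k1 = f(0.000000, 0.100000) = 0.000000
  k2 = f(0.300000, 0.100000) = 0.039600
  y ← 0.100000 + (0.3/2)·(0.000000 + 0.039600) = 0.105940
t=0.300000, y=0.105940:
  k1 = f(0.300000, 0.105940) = 0.041952
  k2 = f(0.600000, 0.118526) = 0.093872
  y ← 0.105940 + (0.3/2)·(0.041952 + 0.093872) = 0.126314
t=0.600000, y=0.126314:
  k1 = f(0.600000, 0.126314) = 0.100040
  k2 = f(0.900000, 0.156326) = 0.185715
  y ← 0.126314 + (0.3/2)·(0.100040 + 0.185715) = 0.169177
y(0.9) ≈ 0.1692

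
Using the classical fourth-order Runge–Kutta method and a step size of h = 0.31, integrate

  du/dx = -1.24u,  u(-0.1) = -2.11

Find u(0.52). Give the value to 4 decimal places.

RK4: k1 = f(x_n, u_n); k2 = f(x_n + h/2, u_n + (h/2)·k1); k3 = f(x_n + h/2, u_n + (h/2)·k2); k4 = f(x_n + h, u_n + h·k3); u_{n+1} = u_n + (h/6)·(k1 + 2k2 + 2k3 + k4).
x=-0.100000, u=-2.110000:
  k1 = f(-0.100000, -2.110000) = 2.616400
  k2 = f(0.055000, -1.704458) = 2.113528
  k3 = f(0.055000, -1.782403) = 2.210180
  k4 = f(0.210000, -1.424844) = 1.766807
  u ← -2.110000 + (0.31/6)·(k1 + 2k2 + 2k3 + k4) = -1.436751
x=0.210000, u=-1.436751:
  k1 = f(0.210000, -1.436751) = 1.781571
  k2 = f(0.365000, -1.160608) = 1.439153
  k3 = f(0.365000, -1.213682) = 1.504966
  k4 = f(0.520000, -0.970212) = 1.203062
  u ← -1.436751 + (0.31/6)·(k1 + 2k2 + 2k3 + k4) = -0.978319
u(0.52) ≈ -0.9783

-0.9783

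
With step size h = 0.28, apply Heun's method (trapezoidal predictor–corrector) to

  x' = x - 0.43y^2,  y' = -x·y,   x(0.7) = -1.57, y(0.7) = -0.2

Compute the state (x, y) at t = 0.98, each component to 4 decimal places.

Heun on (x,y): k1 = f(t_n, state_n); k2 = f(t_n + h, state_n + h·k1); state_{n+1} = state_n + (h/2)·(k1 + k2).
0.700000: (-1.570000, -0.200000)
  k1 = (-1.587200, -0.314000)
  predictor → (-2.014416, -0.287920)
  k2 = (-2.050062, -0.579991)
  → (-2.079217, -0.325159)
(x(0.98), y(0.98)) ≈ (-2.0792, -0.3252)

-2.0792, -0.3252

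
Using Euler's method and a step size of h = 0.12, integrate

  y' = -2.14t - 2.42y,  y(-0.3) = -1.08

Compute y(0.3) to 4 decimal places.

Euler: y_{n+1} = y_n + h·f(t_n, y_n).
t=-0.300000, y=-1.080000: f=3.255600 → y ← -1.080000 + 0.12·3.255600 = -0.689328
t=-0.180000, y=-0.689328: f=2.053374 → y ← -0.689328 + 0.12·2.053374 = -0.442923
t=-0.060000, y=-0.442923: f=1.200274 → y ← -0.442923 + 0.12·1.200274 = -0.298890
t=0.060000, y=-0.298890: f=0.594914 → y ← -0.298890 + 0.12·0.594914 = -0.227501
t=0.180000, y=-0.227501: f=0.165351 → y ← -0.227501 + 0.12·0.165351 = -0.207658
y(0.3) ≈ -0.2077

-0.2077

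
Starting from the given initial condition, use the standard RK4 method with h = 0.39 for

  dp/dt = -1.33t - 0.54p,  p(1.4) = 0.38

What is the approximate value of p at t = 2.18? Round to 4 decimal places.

-1.2892

RK4: k1 = f(t_n, p_n); k2 = f(t_n + h/2, p_n + (h/2)·k1); k3 = f(t_n + h/2, p_n + (h/2)·k2); k4 = f(t_n + h, p_n + h·k3); p_{n+1} = p_n + (h/6)·(k1 + 2k2 + 2k3 + k4).
t=1.400000, p=0.380000:
  k1 = f(1.400000, 0.380000) = -2.067200
  k2 = f(1.595000, -0.023104) = -2.108874
  k3 = f(1.595000, -0.031230) = -2.104486
  k4 = f(1.790000, -0.440749) = -2.142695
  p ← 0.380000 + (0.39/6)·(k1 + 2k2 + 2k3 + k4) = -0.441380
t=1.790000, p=-0.441380:
  k1 = f(1.790000, -0.441380) = -2.142355
  k2 = f(1.985000, -0.859139) = -2.176115
  k3 = f(1.985000, -0.865722) = -2.172560
  k4 = f(2.180000, -1.288678) = -2.203514
  p ← -0.441380 + (0.39/6)·(k1 + 2k2 + 2k3 + k4) = -1.289189
p(2.18) ≈ -1.2892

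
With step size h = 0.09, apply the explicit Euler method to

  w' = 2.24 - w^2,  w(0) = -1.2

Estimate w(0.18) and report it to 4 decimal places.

-1.0409

Euler: w_{n+1} = w_n + h·f(t_n, w_n).
t=0.000000, w=-1.200000: f=0.800000 → w ← -1.200000 + 0.09·0.800000 = -1.128000
t=0.090000, w=-1.128000: f=0.967616 → w ← -1.128000 + 0.09·0.967616 = -1.040915
w(0.18) ≈ -1.0409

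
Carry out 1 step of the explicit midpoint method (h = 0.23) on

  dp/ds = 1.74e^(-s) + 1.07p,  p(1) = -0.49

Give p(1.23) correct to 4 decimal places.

Midpoint: k1 = f(s_n, p_n); k2 = f(s_n + h/2, p_n + (h/2)·k1); p_{n+1} = p_n + h·k2.
s=1.000000, p=-0.490000:
  k1 = f(1.000000, -0.490000) = 0.115810
  k2 = f(1.115000, -0.476682) = 0.060523
  p ← -0.490000 + 0.23·0.060523 = -0.476080
p(1.23) ≈ -0.4761

-0.4761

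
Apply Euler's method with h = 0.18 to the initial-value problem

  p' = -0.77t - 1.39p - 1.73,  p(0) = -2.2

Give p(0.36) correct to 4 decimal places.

Euler: p_{n+1} = p_n + h·f(t_n, p_n).
t=0.000000, p=-2.200000: f=1.328000 → p ← -2.200000 + 0.18·1.328000 = -1.960960
t=0.180000, p=-1.960960: f=0.857134 → p ← -1.960960 + 0.18·0.857134 = -1.806676
p(0.36) ≈ -1.8067

-1.8067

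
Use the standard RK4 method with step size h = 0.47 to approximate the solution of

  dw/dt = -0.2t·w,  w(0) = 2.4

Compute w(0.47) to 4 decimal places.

RK4: k1 = f(t_n, w_n); k2 = f(t_n + h/2, w_n + (h/2)·k1); k3 = f(t_n + h/2, w_n + (h/2)·k2); k4 = f(t_n + h, w_n + h·k3); w_{n+1} = w_n + (h/6)·(k1 + 2k2 + 2k3 + k4).
t=0.000000, w=2.400000:
  k1 = f(0.000000, 2.400000) = 0.000000
  k2 = f(0.235000, 2.400000) = -0.112800
  k3 = f(0.235000, 2.373492) = -0.111554
  k4 = f(0.470000, 2.347570) = -0.220672
  w ← 2.400000 + (0.47/6)·(k1 + 2k2 + 2k3 + k4) = 2.347565
w(0.47) ≈ 2.3476

2.3476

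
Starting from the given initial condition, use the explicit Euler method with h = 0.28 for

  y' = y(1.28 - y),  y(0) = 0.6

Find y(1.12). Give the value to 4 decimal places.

Euler: y_{n+1} = y_n + h·f(s_n, y_n).
s=0.000000, y=0.600000: f=0.408000 → y ← 0.600000 + 0.28·0.408000 = 0.714240
s=0.280000, y=0.714240: f=0.404088 → y ← 0.714240 + 0.28·0.404088 = 0.827385
s=0.560000, y=0.827385: f=0.374487 → y ← 0.827385 + 0.28·0.374487 = 0.932241
s=0.840000, y=0.932241: f=0.324195 → y ← 0.932241 + 0.28·0.324195 = 1.023016
y(1.12) ≈ 1.0230

1.0230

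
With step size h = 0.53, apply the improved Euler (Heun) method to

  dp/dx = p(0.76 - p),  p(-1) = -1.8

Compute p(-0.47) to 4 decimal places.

-8.6446

Heun: k1 = f(x_n, p_n); k2 = f(x_n + h, p_n + h·k1); p_{n+1} = p_n + (h/2)·(k1 + k2).
x=-1.000000, p=-1.800000:
  k1 = f(-1.000000, -1.800000) = -4.608000
  k2 = f(-0.470000, -4.242240) = -21.220703
  p ← -1.800000 + (0.53/2)·(-4.608000 + (-21.220703)) = -8.644606
p(-0.47) ≈ -8.6446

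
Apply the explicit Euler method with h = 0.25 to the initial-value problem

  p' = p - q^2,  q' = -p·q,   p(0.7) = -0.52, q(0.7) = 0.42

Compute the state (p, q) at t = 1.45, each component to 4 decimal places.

-1.2325, 0.6856

Euler on (p,q): p_{n+1} = p_n + h·p', q_{n+1} = q_n + h·q'.
0.700000: (-0.520000, 0.420000); f=(-0.696400, 0.218400) → (-0.694100, 0.474600)
0.950000: (-0.694100, 0.474600); f=(-0.919345, 0.329420) → (-0.923936, 0.556955)
1.200000: (-0.923936, 0.556955); f=(-1.234135, 0.514591) → (-1.232470, 0.685603)
(p(1.45), q(1.45)) ≈ (-1.2325, 0.6856)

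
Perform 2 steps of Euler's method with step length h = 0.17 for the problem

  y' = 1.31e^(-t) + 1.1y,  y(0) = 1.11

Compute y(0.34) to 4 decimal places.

Euler: y_{n+1} = y_n + h·f(t_n, y_n).
t=0.000000, y=1.110000: f=2.531000 → y ← 1.110000 + 0.17·2.531000 = 1.540270
t=0.170000, y=1.540270: f=2.799498 → y ← 1.540270 + 0.17·2.799498 = 2.016185
y(0.34) ≈ 2.0162

2.0162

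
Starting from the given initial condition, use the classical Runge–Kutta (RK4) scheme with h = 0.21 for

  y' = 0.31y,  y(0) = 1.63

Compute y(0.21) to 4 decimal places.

1.7396

RK4: k1 = f(x_n, y_n); k2 = f(x_n + h/2, y_n + (h/2)·k1); k3 = f(x_n + h/2, y_n + (h/2)·k2); k4 = f(x_n + h, y_n + h·k3); y_{n+1} = y_n + (h/6)·(k1 + 2k2 + 2k3 + k4).
x=0.000000, y=1.630000:
  k1 = f(0.000000, 1.630000) = 0.505300
  k2 = f(0.105000, 1.683056) = 0.521748
  k3 = f(0.105000, 1.684783) = 0.522283
  k4 = f(0.210000, 1.739679) = 0.539301
  y ← 1.630000 + (0.21/6)·(k1 + 2k2 + 2k3 + k4) = 1.739643
y(0.21) ≈ 1.7396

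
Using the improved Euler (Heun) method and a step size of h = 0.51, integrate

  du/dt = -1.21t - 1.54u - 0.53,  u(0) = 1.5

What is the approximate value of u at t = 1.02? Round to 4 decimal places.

-0.2705

Heun: k1 = f(t_n, u_n); k2 = f(t_n + h, u_n + h·k1); u_{n+1} = u_n + (h/2)·(k1 + k2).
t=0.000000, u=1.500000:
  k1 = f(0.000000, 1.500000) = -2.840000
  k2 = f(0.510000, 0.051600) = -1.226564
  u ← 1.500000 + (0.51/2)·(-2.840000 + (-1.226564)) = 0.463026
t=0.510000, u=0.463026:
  k1 = f(0.510000, 0.463026) = -1.860160
  k2 = f(1.020000, -0.485656) = -1.016290
  u ← 0.463026 + (0.51/2)·(-1.860160 + (-1.016290)) = -0.270469
u(1.02) ≈ -0.2705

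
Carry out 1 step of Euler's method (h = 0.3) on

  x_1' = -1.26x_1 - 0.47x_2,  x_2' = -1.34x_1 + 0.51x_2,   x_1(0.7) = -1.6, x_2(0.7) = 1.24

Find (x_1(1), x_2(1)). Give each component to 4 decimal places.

-1.1700, 2.0729

Euler on (x_1,x_2): x_1_{n+1} = x_1_n + h·x_1', x_2_{n+1} = x_2_n + h·x_2'.
0.700000: (-1.600000, 1.240000); f=(1.433200, 2.776400) → (-1.170040, 2.072920)
(x_1(1), x_2(1)) ≈ (-1.1700, 2.0729)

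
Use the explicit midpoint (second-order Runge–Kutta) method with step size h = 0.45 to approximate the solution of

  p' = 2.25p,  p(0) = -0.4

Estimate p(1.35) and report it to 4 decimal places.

-6.4400

Midpoint: k1 = f(s_n, p_n); k2 = f(s_n + h/2, p_n + (h/2)·k1); p_{n+1} = p_n + h·k2.
s=0.000000, p=-0.400000:
  k1 = f(0.000000, -0.400000) = -0.900000
  k2 = f(0.225000, -0.602500) = -1.355625
  p ← -0.400000 + 0.45·(-1.355625) = -1.010031
s=0.450000, p=-1.010031:
  k1 = f(0.450000, -1.010031) = -2.272570
  k2 = f(0.675000, -1.521360) = -3.423059
  p ← -1.010031 + 0.45·(-3.423059) = -2.550408
s=0.900000, p=-2.550408:
  k1 = f(0.900000, -2.550408) = -5.738418
  k2 = f(1.125000, -3.841552) = -8.643491
  p ← -2.550408 + 0.45·(-8.643491) = -6.439979
p(1.35) ≈ -6.4400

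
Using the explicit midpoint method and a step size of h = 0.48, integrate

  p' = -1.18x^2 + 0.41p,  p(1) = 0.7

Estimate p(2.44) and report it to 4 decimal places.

-5.2532

Midpoint: k1 = f(x_n, p_n); k2 = f(x_n + h/2, p_n + (h/2)·k1); p_{n+1} = p_n + h·k2.
x=1.000000, p=0.700000:
  k1 = f(1.000000, 0.700000) = -0.893000
  k2 = f(1.240000, 0.485680) = -1.615239
  p ← 0.700000 + 0.48·(-1.615239) = -0.075315
x=1.480000, p=-0.075315:
  k1 = f(1.480000, -0.075315) = -2.615551
  k2 = f(1.720000, -0.703047) = -3.779161
  p ← -0.075315 + 0.48·(-3.779161) = -1.889312
x=1.960000, p=-1.889312:
  k1 = f(1.960000, -1.889312) = -5.307706
  k2 = f(2.200000, -3.163162) = -7.008096
  p ← -1.889312 + 0.48·(-7.008096) = -5.253198
p(2.44) ≈ -5.2532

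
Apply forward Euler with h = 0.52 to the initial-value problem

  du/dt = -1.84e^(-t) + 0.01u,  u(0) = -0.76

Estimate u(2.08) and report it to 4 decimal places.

Euler: u_{n+1} = u_n + h·f(t_n, u_n).
t=0.000000, u=-0.760000: f=-1.847600 → u ← -0.760000 + 0.52·(-1.847600) = -1.720752
t=0.520000, u=-1.720752: f=-1.111125 → u ← -1.720752 + 0.52·(-1.111125) = -2.298537
t=1.040000, u=-2.298537: f=-0.673342 → u ← -2.298537 + 0.52·(-0.673342) = -2.648675
t=1.560000, u=-2.648675: f=-0.413137 → u ← -2.648675 + 0.52·(-0.413137) = -2.863506
u(2.08) ≈ -2.8635

-2.8635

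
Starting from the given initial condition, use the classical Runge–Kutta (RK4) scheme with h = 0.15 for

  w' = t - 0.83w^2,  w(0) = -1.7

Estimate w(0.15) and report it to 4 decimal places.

-2.1429

RK4: k1 = f(t_n, w_n); k2 = f(t_n + h/2, w_n + (h/2)·k1); k3 = f(t_n + h/2, w_n + (h/2)·k2); k4 = f(t_n + h, w_n + h·k3); w_{n+1} = w_n + (h/6)·(k1 + 2k2 + 2k3 + k4).
t=0.000000, w=-1.700000:
  k1 = f(0.000000, -1.700000) = -2.398700
  k2 = f(0.075000, -1.879903) = -2.858248
  k3 = f(0.075000, -1.914369) = -2.966790
  k4 = f(0.150000, -2.145018) = -3.668917
  w ← -1.700000 + (0.15/6)·(k1 + 2k2 + 2k3 + k4) = -2.142942
w(0.15) ≈ -2.1429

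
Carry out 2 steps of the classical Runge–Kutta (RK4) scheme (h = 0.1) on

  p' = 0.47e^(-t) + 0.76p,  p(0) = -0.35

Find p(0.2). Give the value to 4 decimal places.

-0.3152

RK4: k1 = f(t_n, p_n); k2 = f(t_n + h/2, p_n + (h/2)·k1); k3 = f(t_n + h/2, p_n + (h/2)·k2); k4 = f(t_n + h, p_n + h·k3); p_{n+1} = p_n + (h/6)·(k1 + 2k2 + 2k3 + k4).
t=0.000000, p=-0.350000:
  k1 = f(0.000000, -0.350000) = 0.204000
  k2 = f(0.050000, -0.339800) = 0.188830
  k3 = f(0.050000, -0.340559) = 0.188253
  k4 = f(0.100000, -0.331175) = 0.173581
  p ← -0.350000 + (0.1/6)·(k1 + 2k2 + 2k3 + k4) = -0.331138
t=0.100000, p=-0.331138:
  k1 = f(0.100000, -0.331138) = 0.173609
  k2 = f(0.150000, -0.322457) = 0.159465
  k3 = f(0.150000, -0.323164) = 0.158928
  k4 = f(0.200000, -0.315245) = 0.145217
  p ← -0.331138 + (0.1/6)·(k1 + 2k2 + 2k3 + k4) = -0.315211
p(0.2) ≈ -0.3152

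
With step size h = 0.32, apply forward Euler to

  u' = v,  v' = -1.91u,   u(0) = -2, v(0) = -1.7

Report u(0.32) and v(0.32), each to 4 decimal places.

Euler on (u,v): u_{n+1} = u_n + h·u', v_{n+1} = v_n + h·v'.
0.000000: (-2.000000, -1.700000); f=(-1.700000, 3.820000) → (-2.544000, -0.477600)
(u(0.32), v(0.32)) ≈ (-2.5440, -0.4776)

-2.5440, -0.4776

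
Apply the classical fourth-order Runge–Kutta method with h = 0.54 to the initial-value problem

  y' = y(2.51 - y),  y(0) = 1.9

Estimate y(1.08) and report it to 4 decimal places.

RK4: k1 = f(x_n, y_n); k2 = f(x_n + h/2, y_n + (h/2)·k1); k3 = f(x_n + h/2, y_n + (h/2)·k2); k4 = f(x_n + h, y_n + h·k3); y_{n+1} = y_n + (h/6)·(k1 + 2k2 + 2k3 + k4).
x=0.000000, y=1.900000:
  k1 = f(0.000000, 1.900000) = 1.159000
  k2 = f(0.270000, 2.212930) = 0.657395
  k3 = f(0.270000, 2.077497) = 0.898524
  k4 = f(0.540000, 2.385203) = 0.297666
  y ← 1.900000 + (0.54/6)·(k1 + 2k2 + 2k3 + k4) = 2.311165
x=0.540000, y=2.311165:
  k1 = f(0.540000, 2.311165) = 0.459540
  k2 = f(0.810000, 2.435241) = 0.182056
  k3 = f(0.810000, 2.360321) = 0.353292
  k4 = f(1.080000, 2.501943) = 0.020159
  y ← 2.311165 + (0.54/6)·(k1 + 2k2 + 2k3 + k4) = 2.450701
y(1.08) ≈ 2.4507

2.4507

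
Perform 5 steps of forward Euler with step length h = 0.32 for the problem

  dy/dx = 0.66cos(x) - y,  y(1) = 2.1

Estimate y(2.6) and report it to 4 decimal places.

0.1474

Euler: y_{n+1} = y_n + h·f(x_n, y_n).
x=1.000000, y=2.100000: f=-1.743400 → y ← 2.100000 + 0.32·(-1.743400) = 1.542112
x=1.320000, y=1.542112: f=-1.378316 → y ← 1.542112 + 0.32·(-1.378316) = 1.101051
x=1.640000, y=1.101051: f=-1.146689 → y ← 1.101051 + 0.32·(-1.146689) = 0.734110
x=1.960000, y=0.734110: f=-0.984548 → y ← 0.734110 + 0.32·(-0.984548) = 0.419055
x=2.280000, y=0.419055: f=-0.848866 → y ← 0.419055 + 0.32·(-0.848866) = 0.147418
y(2.6) ≈ 0.1474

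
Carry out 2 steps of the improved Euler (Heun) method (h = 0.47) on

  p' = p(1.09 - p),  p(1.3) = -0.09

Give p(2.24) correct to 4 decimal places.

-0.2782

Heun: k1 = f(t_n, p_n); k2 = f(t_n + h, p_n + h·k1); p_{n+1} = p_n + (h/2)·(k1 + k2).
t=1.300000, p=-0.090000:
  k1 = f(1.300000, -0.090000) = -0.106200
  k2 = f(1.770000, -0.139914) = -0.172082
  p ← -0.090000 + (0.47/2)·(-0.106200 + (-0.172082)) = -0.155396
t=1.770000, p=-0.155396:
  k1 = f(1.770000, -0.155396) = -0.193530
  k2 = f(2.240000, -0.246355) = -0.329218
  p ← -0.155396 + (0.47/2)·(-0.193530 + (-0.329218)) = -0.278242
p(2.24) ≈ -0.2782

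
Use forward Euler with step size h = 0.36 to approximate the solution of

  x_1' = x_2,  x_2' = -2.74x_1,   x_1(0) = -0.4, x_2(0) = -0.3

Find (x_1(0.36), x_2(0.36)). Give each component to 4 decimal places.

-0.5080, 0.0946

Euler on (x_1,x_2): x_1_{n+1} = x_1_n + h·x_1', x_2_{n+1} = x_2_n + h·x_2'.
0.000000: (-0.400000, -0.300000); f=(-0.300000, 1.096000) → (-0.508000, 0.094560)
(x_1(0.36), x_2(0.36)) ≈ (-0.5080, 0.0946)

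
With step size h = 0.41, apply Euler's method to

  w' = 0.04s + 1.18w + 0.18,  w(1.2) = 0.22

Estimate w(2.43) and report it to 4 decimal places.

1.1801

Euler: w_{n+1} = w_n + h·f(s_n, w_n).
s=1.200000, w=0.220000: f=0.487600 → w ← 0.220000 + 0.41·0.487600 = 0.419916
s=1.610000, w=0.419916: f=0.739901 → w ← 0.419916 + 0.41·0.739901 = 0.723275
s=2.020000, w=0.723275: f=1.114265 → w ← 0.723275 + 0.41·1.114265 = 1.180124
w(2.43) ≈ 1.1801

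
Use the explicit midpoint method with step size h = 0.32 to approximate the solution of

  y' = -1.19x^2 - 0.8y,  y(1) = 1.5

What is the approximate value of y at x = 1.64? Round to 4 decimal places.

-0.2043

Midpoint: k1 = f(x_n, y_n); k2 = f(x_n + h/2, y_n + (h/2)·k1); y_{n+1} = y_n + h·k2.
x=1.000000, y=1.500000:
  k1 = f(1.000000, 1.500000) = -2.390000
  k2 = f(1.160000, 1.117600) = -2.495344
  y ← 1.500000 + 0.32·(-2.495344) = 0.701490
x=1.320000, y=0.701490:
  k1 = f(1.320000, 0.701490) = -2.634648
  k2 = f(1.480000, 0.279946) = -2.830533
  y ← 0.701490 + 0.32·(-2.830533) = -0.204281
y(1.64) ≈ -0.2043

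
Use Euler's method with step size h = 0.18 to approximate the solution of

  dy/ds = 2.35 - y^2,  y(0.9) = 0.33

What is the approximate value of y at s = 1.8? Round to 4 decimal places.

1.4743

Euler: y_{n+1} = y_n + h·f(s_n, y_n).
s=0.900000, y=0.330000: f=2.241100 → y ← 0.330000 + 0.18·2.241100 = 0.733398
s=1.080000, y=0.733398: f=1.812127 → y ← 0.733398 + 0.18·1.812127 = 1.059581
s=1.260000, y=1.059581: f=1.227288 → y ← 1.059581 + 0.18·1.227288 = 1.280493
s=1.440000, y=1.280493: f=0.710338 → y ← 1.280493 + 0.18·0.710338 = 1.408354
s=1.620000, y=1.408354: f=0.366540 → y ← 1.408354 + 0.18·0.366540 = 1.474331
y(1.8) ≈ 1.4743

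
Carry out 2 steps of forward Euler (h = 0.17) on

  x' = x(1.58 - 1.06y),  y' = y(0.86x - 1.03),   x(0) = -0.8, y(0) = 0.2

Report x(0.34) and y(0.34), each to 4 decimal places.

-1.2257, 0.0964

Euler on (x,y): x_{n+1} = x_n + h·x', y_{n+1} = y_n + h·y'.
0.000000: (-0.800000, 0.200000); f=(-1.094400, -0.343600) → (-0.986048, 0.141588)
0.170000: (-0.986048, 0.141588); f=(-1.409967, -0.265902) → (-1.225742, 0.096385)
(x(0.34), y(0.34)) ≈ (-1.2257, 0.0964)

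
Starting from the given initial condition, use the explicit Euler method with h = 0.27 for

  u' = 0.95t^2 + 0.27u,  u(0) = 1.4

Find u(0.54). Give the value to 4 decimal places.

1.6303

Euler: u_{n+1} = u_n + h·f(t_n, u_n).
t=0.000000, u=1.400000: f=0.378000 → u ← 1.400000 + 0.27·0.378000 = 1.502060
t=0.270000, u=1.502060: f=0.474811 → u ← 1.502060 + 0.27·0.474811 = 1.630259
u(0.54) ≈ 1.6303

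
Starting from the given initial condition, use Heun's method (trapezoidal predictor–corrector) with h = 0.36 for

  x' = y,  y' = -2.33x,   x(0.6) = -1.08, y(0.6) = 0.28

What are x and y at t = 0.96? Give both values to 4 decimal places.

-0.8161, 1.1436

Heun on (x,y): k1 = f(t_n, state_n); k2 = f(t_n + h, state_n + h·k1); state_{n+1} = state_n + (h/2)·(k1 + k2).
0.600000: (-1.080000, 0.280000)
  k1 = (0.280000, 2.516400)
  predictor → (-0.979200, 1.185904)
  k2 = (1.185904, 2.281536)
  → (-0.816137, 1.143628)
(x(0.96), y(0.96)) ≈ (-0.8161, 1.1436)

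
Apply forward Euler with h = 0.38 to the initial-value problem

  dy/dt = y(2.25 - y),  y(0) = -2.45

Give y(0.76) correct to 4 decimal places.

-30.3659

Euler: y_{n+1} = y_n + h·f(t_n, y_n).
t=0.000000, y=-2.450000: f=-11.515000 → y ← -2.450000 + 0.38·(-11.515000) = -6.825700
t=0.380000, y=-6.825700: f=-61.948005 → y ← -6.825700 + 0.38·(-61.948005) = -30.365942
y(0.76) ≈ -30.3659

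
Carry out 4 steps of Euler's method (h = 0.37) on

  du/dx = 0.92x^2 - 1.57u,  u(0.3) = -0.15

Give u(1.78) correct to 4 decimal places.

0.8555

Euler: u_{n+1} = u_n + h·f(x_n, u_n).
x=0.300000, u=-0.150000: f=0.318300 → u ← -0.150000 + 0.37·0.318300 = -0.032229
x=0.670000, u=-0.032229: f=0.463588 → u ← -0.032229 + 0.37·0.463588 = 0.139298
x=1.040000, u=0.139298: f=0.776374 → u ← 0.139298 + 0.37·0.776374 = 0.426557
x=1.410000, u=0.426557: f=1.159358 → u ← 0.426557 + 0.37·1.159358 = 0.855519
u(1.78) ≈ 0.8555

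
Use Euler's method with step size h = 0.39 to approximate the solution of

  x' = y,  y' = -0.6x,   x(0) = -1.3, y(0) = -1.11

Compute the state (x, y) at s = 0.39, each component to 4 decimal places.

-1.7329, -0.8058

Euler on (x,y): x_{n+1} = x_n + h·x', y_{n+1} = y_n + h·y'.
0.000000: (-1.300000, -1.110000); f=(-1.110000, 0.780000) → (-1.732900, -0.805800)
(x(0.39), y(0.39)) ≈ (-1.7329, -0.8058)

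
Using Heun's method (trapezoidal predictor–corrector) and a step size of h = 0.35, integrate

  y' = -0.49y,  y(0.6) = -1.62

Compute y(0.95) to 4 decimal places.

Heun: k1 = f(t_n, y_n); k2 = f(t_n + h, y_n + h·k1); y_{n+1} = y_n + (h/2)·(k1 + k2).
t=0.600000, y=-1.620000:
  k1 = f(0.600000, -1.620000) = 0.793800
  k2 = f(0.950000, -1.342170) = 0.657663
  y ← -1.620000 + (0.35/2)·(0.793800 + 0.657663) = -1.365994
y(0.95) ≈ -1.3660

-1.3660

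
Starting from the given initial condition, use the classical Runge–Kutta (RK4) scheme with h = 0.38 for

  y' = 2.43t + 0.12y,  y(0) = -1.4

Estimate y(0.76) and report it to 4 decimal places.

RK4: k1 = f(t_n, y_n); k2 = f(t_n + h/2, y_n + (h/2)·k1); k3 = f(t_n + h/2, y_n + (h/2)·k2); k4 = f(t_n + h, y_n + h·k3); y_{n+1} = y_n + (h/6)·(k1 + 2k2 + 2k3 + k4).
t=0.000000, y=-1.400000:
  k1 = f(0.000000, -1.400000) = -0.168000
  k2 = f(0.190000, -1.431920) = 0.289870
  k3 = f(0.190000, -1.344925) = 0.300309
  k4 = f(0.380000, -1.285883) = 0.769094
  y ← -1.400000 + (0.38/6)·(k1 + 2k2 + 2k3 + k4) = -1.287175
t=0.380000, y=-1.287175:
  k1 = f(0.380000, -1.287175) = 0.768939
  k2 = f(0.570000, -1.141076) = 1.248171
  k3 = f(0.570000, -1.050022) = 1.259097
  k4 = f(0.760000, -0.808718) = 1.749754
  y ← -1.287175 + (0.38/6)·(k1 + 2k2 + 2k3 + k4) = -0.810070
y(0.76) ≈ -0.8101

-0.8101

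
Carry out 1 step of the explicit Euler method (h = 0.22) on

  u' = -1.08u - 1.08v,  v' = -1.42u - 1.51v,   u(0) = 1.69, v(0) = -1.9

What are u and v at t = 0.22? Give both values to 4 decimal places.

1.7399, -1.7968

Euler on (u,v): u_{n+1} = u_n + h·u', v_{n+1} = v_n + h·v'.
0.000000: (1.690000, -1.900000); f=(0.226800, 0.469200) → (1.739896, -1.796776)
(u(0.22), v(0.22)) ≈ (1.7399, -1.7968)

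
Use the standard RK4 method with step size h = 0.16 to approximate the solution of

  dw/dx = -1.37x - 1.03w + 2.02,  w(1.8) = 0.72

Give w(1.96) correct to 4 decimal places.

RK4: k1 = f(x_n, w_n); k2 = f(x_n + h/2, w_n + (h/2)·k1); k3 = f(x_n + h/2, w_n + (h/2)·k2); k4 = f(x_n + h, w_n + h·k3); w_{n+1} = w_n + (h/6)·(k1 + 2k2 + 2k3 + k4).
x=1.800000, w=0.720000:
  k1 = f(1.800000, 0.720000) = -1.187600
  k2 = f(1.880000, 0.624992) = -1.199342
  k3 = f(1.880000, 0.624053) = -1.198374
  k4 = f(1.960000, 0.528260) = -1.209308
  w ← 0.720000 + (0.16/6)·(k1 + 2k2 + 2k3 + k4) = 0.528204
w(1.96) ≈ 0.5282

0.5282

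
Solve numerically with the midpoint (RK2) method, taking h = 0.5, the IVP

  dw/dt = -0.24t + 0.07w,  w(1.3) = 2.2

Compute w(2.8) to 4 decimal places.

1.6716

Midpoint: k1 = f(t_n, w_n); k2 = f(t_n + h/2, w_n + (h/2)·k1); w_{n+1} = w_n + h·k2.
t=1.300000, w=2.200000:
  k1 = f(1.300000, 2.200000) = -0.158000
  k2 = f(1.550000, 2.160500) = -0.220765
  w ← 2.200000 + 0.5·(-0.220765) = 2.089618
t=1.800000, w=2.089618:
  k1 = f(1.800000, 2.089618) = -0.285727
  k2 = f(2.050000, 2.018186) = -0.350727
  w ← 2.089618 + 0.5·(-0.350727) = 1.914254
t=2.300000, w=1.914254:
  k1 = f(2.300000, 1.914254) = -0.418002
  k2 = f(2.550000, 1.809753) = -0.485317
  w ← 1.914254 + 0.5·(-0.485317) = 1.671595
w(2.8) ≈ 1.6716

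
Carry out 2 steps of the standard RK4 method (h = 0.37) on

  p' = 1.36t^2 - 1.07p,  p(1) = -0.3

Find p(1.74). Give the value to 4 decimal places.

RK4: k1 = f(t_n, p_n); k2 = f(t_n + h/2, p_n + (h/2)·k1); k3 = f(t_n + h/2, p_n + (h/2)·k2); k4 = f(t_n + h, p_n + h·k3); p_{n+1} = p_n + (h/6)·(k1 + 2k2 + 2k3 + k4).
t=1.000000, p=-0.300000:
  k1 = f(1.000000, -0.300000) = 1.681000
  k2 = f(1.185000, 0.010985) = 1.897992
  k3 = f(1.185000, 0.051129) = 1.855038
  k4 = f(1.370000, 0.386364) = 2.139174
  p ← -0.300000 + (0.37/6)·(k1 + 2k2 + 2k3 + k4) = 0.398451
t=1.370000, p=0.398451:
  k1 = f(1.370000, 0.398451) = 2.126241
  k2 = f(1.555000, 0.791806) = 2.441282
  k3 = f(1.555000, 0.850088) = 2.378920
  k4 = f(1.740000, 1.278651) = 2.749379
  p ← 0.398451 + (0.37/6)·(k1 + 2k2 + 2k3 + k4) = 1.293606
p(1.74) ≈ 1.2936

1.2936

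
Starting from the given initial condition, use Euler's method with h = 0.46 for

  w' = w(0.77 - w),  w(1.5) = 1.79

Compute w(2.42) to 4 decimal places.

Euler: w_{n+1} = w_n + h·f(t_n, w_n).
t=1.500000, w=1.790000: f=-1.825800 → w ← 1.790000 + 0.46·(-1.825800) = 0.950132
t=1.960000, w=0.950132: f=-0.171149 → w ← 0.950132 + 0.46·(-0.171149) = 0.871403
w(2.42) ≈ 0.8714

0.8714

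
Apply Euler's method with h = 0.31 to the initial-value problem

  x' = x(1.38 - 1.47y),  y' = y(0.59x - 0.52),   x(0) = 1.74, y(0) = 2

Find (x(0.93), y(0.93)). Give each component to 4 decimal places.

0.1241, 2.0896

Euler on (x,y): x_{n+1} = x_n + h·x', y_{n+1} = y_n + h·y'.
0.000000: (1.740000, 2.000000); f=(-2.714400, 1.013200) → (0.898536, 2.314092)
0.310000: (0.898536, 2.314092); f=(-1.816584, 0.023456) → (0.335395, 2.321363)
0.620000: (0.335395, 2.321363); f=(-0.681658, -0.747751) → (0.124081, 2.089561)
(x(0.93), y(0.93)) ≈ (0.1241, 2.0896)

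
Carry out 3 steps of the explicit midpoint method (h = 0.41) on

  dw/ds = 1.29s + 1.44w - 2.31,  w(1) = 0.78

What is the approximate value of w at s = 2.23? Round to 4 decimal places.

2.7969

Midpoint: k1 = f(s_n, w_n); k2 = f(s_n + h/2, w_n + (h/2)·k1); w_{n+1} = w_n + h·k2.
s=1.000000, w=0.780000:
  k1 = f(1.000000, 0.780000) = 0.103200
  k2 = f(1.205000, 0.801156) = 0.398115
  w ← 0.780000 + 0.41·0.398115 = 0.943227
s=1.410000, w=0.943227:
  k1 = f(1.410000, 0.943227) = 0.867147
  k2 = f(1.615000, 1.120992) = 1.387579
  w ← 0.943227 + 0.41·1.387579 = 1.512134
s=1.820000, w=1.512134:
  k1 = f(1.820000, 1.512134) = 2.215273
  k2 = f(2.025000, 1.966265) = 3.133672
  w ← 1.512134 + 0.41·3.133672 = 2.796940
w(2.23) ≈ 2.7969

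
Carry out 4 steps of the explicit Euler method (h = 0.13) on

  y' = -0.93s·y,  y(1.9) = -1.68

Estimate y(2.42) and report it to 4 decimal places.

-0.5217

Euler: y_{n+1} = y_n + h·f(s_n, y_n).
s=1.900000, y=-1.680000: f=2.968560 → y ← -1.680000 + 0.13·2.968560 = -1.294087
s=2.030000, y=-1.294087: f=2.443107 → y ← -1.294087 + 0.13·2.443107 = -0.976483
s=2.160000, y=-0.976483: f=1.961560 → y ← -0.976483 + 0.13·1.961560 = -0.721481
s=2.290000, y=-0.721481: f=1.536537 → y ← -0.721481 + 0.13·1.536537 = -0.521731
y(2.42) ≈ -0.5217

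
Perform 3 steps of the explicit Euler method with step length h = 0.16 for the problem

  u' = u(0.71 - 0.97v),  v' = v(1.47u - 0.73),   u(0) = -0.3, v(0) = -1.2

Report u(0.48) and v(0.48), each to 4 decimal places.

Euler on (u,v): u_{n+1} = u_n + h·u', v_{n+1} = v_n + h·v'.
0.000000: (-0.300000, -1.200000); f=(-0.562200, 1.405200) → (-0.389952, -0.975168)
0.160000: (-0.389952, -0.975168); f=(-0.645727, 1.270868) → (-0.493268, -0.771829)
0.320000: (-0.493268, -0.771829); f=(-0.719518, 1.123092) → (-0.608391, -0.592134)
(u(0.48), v(0.48)) ≈ (-0.6084, -0.5921)

-0.6084, -0.5921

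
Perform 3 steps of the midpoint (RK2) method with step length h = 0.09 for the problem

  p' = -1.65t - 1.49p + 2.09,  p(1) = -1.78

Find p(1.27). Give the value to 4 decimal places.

Midpoint: k1 = f(t_n, p_n); k2 = f(t_n + h/2, p_n + (h/2)·k1); p_{n+1} = p_n + h·k2.
t=1.000000, p=-1.780000:
  k1 = f(1.000000, -1.780000) = 3.092200
  k2 = f(1.045000, -1.640851) = 2.810618
  p ← -1.780000 + 0.09·2.810618 = -1.527044
t=1.090000, p=-1.527044:
  k1 = f(1.090000, -1.527044) = 2.566796
  k2 = f(1.135000, -1.411539) = 2.320442
  p ← -1.527044 + 0.09·2.320442 = -1.318205
t=1.180000, p=-1.318205:
  k1 = f(1.180000, -1.318205) = 2.107125
  k2 = f(1.225000, -1.223384) = 1.891592
  p ← -1.318205 + 0.09·1.891592 = -1.147961
p(1.27) ≈ -1.1480

-1.1480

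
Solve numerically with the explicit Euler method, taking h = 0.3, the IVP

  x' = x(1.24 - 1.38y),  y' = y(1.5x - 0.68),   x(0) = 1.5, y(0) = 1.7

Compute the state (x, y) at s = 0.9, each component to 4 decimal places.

0.0273, 2.9559

Euler on (x,y): x_{n+1} = x_n + h·x', y_{n+1} = y_n + h·y'.
0.000000: (1.500000, 1.700000); f=(-1.659000, 2.669000) → (1.002300, 2.500700)
0.300000: (1.002300, 2.500700); f=(-2.216051, 2.059201) → (0.337485, 3.118460)
0.600000: (0.337485, 3.118460); f=(-1.033876, -0.541904) → (0.027322, 2.955889)
(x(0.9), y(0.9)) ≈ (0.0273, 2.9559)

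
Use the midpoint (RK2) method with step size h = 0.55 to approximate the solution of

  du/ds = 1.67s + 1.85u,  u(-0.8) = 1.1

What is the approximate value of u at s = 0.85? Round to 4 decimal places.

Midpoint: k1 = f(s_n, u_n); k2 = f(s_n + h/2, u_n + (h/2)·k1); u_{n+1} = u_n + h·k2.
s=-0.800000, u=1.100000:
  k1 = f(-0.800000, 1.100000) = 0.699000
  k2 = f(-0.525000, 1.292225) = 1.513866
  u ← 1.100000 + 0.55·1.513866 = 1.932626
s=-0.250000, u=1.932626:
  k1 = f(-0.250000, 1.932626) = 3.157859
  k2 = f(0.025000, 2.801038) = 5.223670
  u ← 1.932626 + 0.55·5.223670 = 4.805645
s=0.300000, u=4.805645:
  k1 = f(0.300000, 4.805645) = 9.391443
  k2 = f(0.575000, 7.388291) = 14.628589
  u ← 4.805645 + 0.55·14.628589 = 12.851369
u(0.85) ≈ 12.8514

12.8514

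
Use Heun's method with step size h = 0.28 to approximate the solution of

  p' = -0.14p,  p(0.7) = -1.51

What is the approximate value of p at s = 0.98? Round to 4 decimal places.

-1.4520

Heun: k1 = f(s_n, p_n); k2 = f(s_n + h, p_n + h·k1); p_{n+1} = p_n + (h/2)·(k1 + k2).
s=0.700000, p=-1.510000:
  k1 = f(0.700000, -1.510000) = 0.211400
  k2 = f(0.980000, -1.450808) = 0.203113
  p ← -1.510000 + (0.28/2)·(0.211400 + 0.203113) = -1.451968
p(0.98) ≈ -1.4520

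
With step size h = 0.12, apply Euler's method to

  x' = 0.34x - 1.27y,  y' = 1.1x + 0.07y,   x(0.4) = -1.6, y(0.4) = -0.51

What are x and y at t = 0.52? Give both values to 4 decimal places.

Euler on (x,y): x_{n+1} = x_n + h·x', y_{n+1} = y_n + h·y'.
0.400000: (-1.600000, -0.510000); f=(0.103700, -1.795700) → (-1.587556, -0.725484)
(x(0.52), y(0.52)) ≈ (-1.5876, -0.7255)

-1.5876, -0.7255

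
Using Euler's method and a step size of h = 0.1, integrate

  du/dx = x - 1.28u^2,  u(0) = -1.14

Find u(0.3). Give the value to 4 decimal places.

Euler: u_{n+1} = u_n + h·f(x_n, u_n).
x=0.000000, u=-1.140000: f=-1.663488 → u ← -1.140000 + 0.1·(-1.663488) = -1.306349
x=0.100000, u=-1.306349: f=-2.084380 → u ← -1.306349 + 0.1·(-2.084380) = -1.514787
x=0.200000, u=-1.514787: f=-2.737061 → u ← -1.514787 + 0.1·(-2.737061) = -1.788493
u(0.3) ≈ -1.7885

-1.7885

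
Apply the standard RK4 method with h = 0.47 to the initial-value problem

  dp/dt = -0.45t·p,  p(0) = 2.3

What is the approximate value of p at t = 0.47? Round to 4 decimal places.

RK4: k1 = f(t_n, p_n); k2 = f(t_n + h/2, p_n + (h/2)·k1); k3 = f(t_n + h/2, p_n + (h/2)·k2); k4 = f(t_n + h, p_n + h·k3); p_{n+1} = p_n + (h/6)·(k1 + 2k2 + 2k3 + k4).
t=0.000000, p=2.300000:
  k1 = f(0.000000, 2.300000) = 0.000000
  k2 = f(0.235000, 2.300000) = -0.243225
  k3 = f(0.235000, 2.242842) = -0.237181
  k4 = f(0.470000, 2.188525) = -0.462873
  p ← 2.300000 + (0.47/6)·(k1 + 2k2 + 2k3 + k4) = 2.188478
p(0.47) ≈ 2.1885

2.1885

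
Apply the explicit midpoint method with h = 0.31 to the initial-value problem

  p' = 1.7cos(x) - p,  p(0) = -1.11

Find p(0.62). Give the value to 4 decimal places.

0.1126

Midpoint: k1 = f(x_n, p_n); k2 = f(x_n + h/2, p_n + (h/2)·k1); p_{n+1} = p_n + h·k2.
x=0.000000, p=-1.110000:
  k1 = f(0.000000, -1.110000) = 2.810000
  k2 = f(0.155000, -0.674450) = 2.354070
  p ← -1.110000 + 0.31·2.354070 = -0.380238
x=0.310000, p=-0.380238:
  k1 = f(0.310000, -0.380238) = 1.999205
  k2 = f(0.465000, -0.070362) = 1.589858
  p ← -0.380238 + 0.31·1.589858 = 0.112618
p(0.62) ≈ 0.1126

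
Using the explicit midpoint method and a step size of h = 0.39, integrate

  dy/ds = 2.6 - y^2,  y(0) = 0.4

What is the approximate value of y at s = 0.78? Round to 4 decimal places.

1.3867

Midpoint: k1 = f(s_n, y_n); k2 = f(s_n + h/2, y_n + (h/2)·k1); y_{n+1} = y_n + h·k2.
s=0.000000, y=0.400000:
  k1 = f(0.000000, 0.400000) = 2.440000
  k2 = f(0.195000, 0.875800) = 1.832974
  y ← 0.400000 + 0.39·1.832974 = 1.114860
s=0.390000, y=1.114860:
  k1 = f(0.390000, 1.114860) = 1.357087
  k2 = f(0.585000, 1.379492) = 0.697002
  y ← 1.114860 + 0.39·0.697002 = 1.386691
y(0.78) ≈ 1.3867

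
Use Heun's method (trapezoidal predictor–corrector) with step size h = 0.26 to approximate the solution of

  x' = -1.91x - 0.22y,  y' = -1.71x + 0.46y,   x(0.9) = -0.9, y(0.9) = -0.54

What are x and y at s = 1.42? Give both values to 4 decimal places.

Heun on (x,y): k1 = f(s_n, state_n); k2 = f(s_n + h, state_n + h·k1); state_{n+1} = state_n + (h/2)·(k1 + k2).
0.900000: (-0.900000, -0.540000)
  k1 = (1.837800, 1.290600)
  predictor → (-0.422172, -0.204444)
  k2 = (0.851326, 0.627870)
  → (-0.550414, -0.290599)
1.160000: (-0.550414, -0.290599)
  k1 = (1.115222, 0.807532)
  predictor → (-0.260456, -0.080641)
  k2 = (0.515212, 0.408285)
  → (-0.338457, -0.132543)
(x(1.42), y(1.42)) ≈ (-0.3385, -0.1325)

-0.3385, -0.1325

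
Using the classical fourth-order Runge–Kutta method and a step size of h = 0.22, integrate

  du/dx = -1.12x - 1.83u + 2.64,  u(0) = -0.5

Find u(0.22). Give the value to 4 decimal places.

RK4: k1 = f(x_n, u_n); k2 = f(x_n + h/2, u_n + (h/2)·k1); k3 = f(x_n + h/2, u_n + (h/2)·k2); k4 = f(x_n + h, u_n + h·k3); u_{n+1} = u_n + (h/6)·(k1 + 2k2 + 2k3 + k4).
x=0.000000, u=-0.500000:
  k1 = f(0.000000, -0.500000) = 3.555000
  k2 = f(0.110000, -0.108950) = 2.716179
  k3 = f(0.110000, -0.201220) = 2.885033
  k4 = f(0.220000, 0.134707) = 2.147086
  u ← -0.500000 + (0.22/6)·(k1 + 2k2 + 2k3 + k4) = 0.119832
u(0.22) ≈ 0.1198

0.1198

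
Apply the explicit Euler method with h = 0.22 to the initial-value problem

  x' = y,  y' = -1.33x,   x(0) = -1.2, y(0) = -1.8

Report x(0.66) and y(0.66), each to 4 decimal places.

-2.1308, -0.4216

Euler on (x,y): x_{n+1} = x_n + h·x', y_{n+1} = y_n + h·y'.
0.000000: (-1.200000, -1.800000); f=(-1.800000, 1.596000) → (-1.596000, -1.448880)
0.220000: (-1.596000, -1.448880); f=(-1.448880, 2.122680) → (-1.914754, -0.981890)
0.440000: (-1.914754, -0.981890); f=(-0.981890, 2.546622) → (-2.130769, -0.421633)
(x(0.66), y(0.66)) ≈ (-2.1308, -0.4216)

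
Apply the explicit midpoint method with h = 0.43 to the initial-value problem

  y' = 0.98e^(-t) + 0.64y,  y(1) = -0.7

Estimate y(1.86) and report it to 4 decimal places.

-0.9195

Midpoint: k1 = f(t_n, y_n); k2 = f(t_n + h/2, y_n + (h/2)·k1); y_{n+1} = y_n + h·k2.
t=1.000000, y=-0.700000:
  k1 = f(1.000000, -0.700000) = -0.087478
  k2 = f(1.215000, -0.718808) = -0.169261
  y ← -0.700000 + 0.43·(-0.169261) = -0.772782
t=1.430000, y=-0.772782:
  k1 = f(1.430000, -0.772782) = -0.260058
  k2 = f(1.645000, -0.828695) = -0.341212
  y ← -0.772782 + 0.43·(-0.341212) = -0.919504
y(1.86) ≈ -0.9195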